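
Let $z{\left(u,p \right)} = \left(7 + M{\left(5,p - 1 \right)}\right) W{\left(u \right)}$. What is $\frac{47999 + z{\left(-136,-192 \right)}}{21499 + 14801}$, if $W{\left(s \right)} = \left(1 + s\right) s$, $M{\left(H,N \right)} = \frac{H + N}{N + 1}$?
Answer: $\frac{35363}{6600} \approx 5.358$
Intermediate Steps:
$M{\left(H,N \right)} = \frac{H + N}{1 + N}$
$W{\left(s \right)} = s \left(1 + s\right)$
$z{\left(u,p \right)} = u \left(1 + u\right) \left(7 + \frac{4 + p}{p}\right)$ ($z{\left(u,p \right)} = \left(7 + \frac{5 + \left(p - 1\right)}{1 + \left(p - 1\right)}\right) u \left(1 + u\right) = \left(7 + \frac{5 + \left(-1 + p\right)}{1 + \left(-1 + p\right)}\right) u \left(1 + u\right) = \left(7 + \frac{4 + p}{p}\right) u \left(1 + u\right) = u \left(1 + u\right) \left(7 + \frac{4 + p}{p}\right)$)
$\frac{47999 + z{\left(-136,-192 \right)}}{21499 + 14801} = \frac{47999 + 4 \left(-136\right) \frac{1}{-192} \left(1 - 136\right) \left(1 + 2 \left(-192\right)\right)}{21499 + 14801} = \frac{47999 + 4 \left(-136\right) \left(- \frac{1}{192}\right) \left(-135\right) \left(1 - 384\right)}{36300} = \left(47999 + 4 \left(-136\right) \left(- \frac{1}{192}\right) \left(-135\right) \left(-383\right)\right) \frac{1}{36300} = \left(47999 + \frac{292995}{2}\right) \frac{1}{36300} = \frac{388993}{2} \cdot \frac{1}{36300} = \frac{35363}{6600}$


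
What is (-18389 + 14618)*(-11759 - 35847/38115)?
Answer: 26829775044/605 ≈ 4.4347e+7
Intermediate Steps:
(-18389 + 14618)*(-11759 - 35847/38115) = -3771*(-11759 - 35847*1/38115) = -3771*(-11759 - 569/605) = -3771*(-7114764/605) = 26829775044/605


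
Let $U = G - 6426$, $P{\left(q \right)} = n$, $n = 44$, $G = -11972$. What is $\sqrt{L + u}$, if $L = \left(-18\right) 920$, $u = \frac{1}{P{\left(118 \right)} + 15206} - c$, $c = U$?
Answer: $\frac{3 \sqrt{1899777290}}{3050} \approx 42.872$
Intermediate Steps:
$P{\left(q \right)} = 44$
$U = -18398$ ($U = -11972 - 6426 = -18398$)
$c = -18398$
$u = \frac{280569501}{15250}$ ($u = \frac{1}{44 + 15206} - -18398 = \frac{1}{15250} + 18398 = \frac{280569501}{15250} \approx 18398.0$)
$L = -16560$
$\sqrt{L + u} = \sqrt{-16560 + \frac{280569501}{15250}} = \sqrt{\frac{28029501}{15250}} = \frac{3 \sqrt{1899777290}}{3050}$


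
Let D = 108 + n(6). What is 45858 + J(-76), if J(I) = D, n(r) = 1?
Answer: 45967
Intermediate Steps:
D = 109 (D = 108 + 1 = 109)
J(I) = 109
45858 + J(-76) = 45858 + 109 = 45967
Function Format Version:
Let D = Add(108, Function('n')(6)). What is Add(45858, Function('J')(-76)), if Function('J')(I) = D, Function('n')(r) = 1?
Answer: 45967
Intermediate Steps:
D = 109 (D = Add(108, 1) = 109)
Function('J')(I) = 109
Add(45858, Function('J')(-76)) = Add(45858, 109) = 45967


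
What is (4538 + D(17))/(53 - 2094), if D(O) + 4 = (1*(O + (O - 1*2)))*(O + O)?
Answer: -5622/2041 ≈ -2.7545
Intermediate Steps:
D(O) = -4 + 2*O*(-2 + 2*O) (D(O) = -4 + (1*(O + (O - 1*2)))*(O + O) = -4 + (1*(O + (O - 2)))*(2*O) = -4 + (1*(O + (-2 + O)))*(2*O) = -4 + (1*(-2 + 2*O))*(2*O) = -4 + (-2 + 2*O)*(2*O) = -4 + 2*O*(-2 + 2*O))
(4538 + D(17))/(53 - 2094) = (4538 + (-4 - 4*17 + 4*17²))/(53 - 2094) = (4538 + (-4 - 68 + 4*289))/(-2041) = (4538 + (-4 - 68 + 1156))*(-1/2041) = (4538 + 1084)*(-1/2041) = 5622*(-1/2041) = -5622/2041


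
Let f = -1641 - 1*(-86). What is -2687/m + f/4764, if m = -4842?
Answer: 878593/3844548 ≈ 0.22853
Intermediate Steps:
f = -1555 (f = -1641 + 86 = -1555)
-2687/m + f/4764 = -2687/(-4842) - 1555/4764 = -2687*(-1/4842) - 1555*1/4764 = 2687/4842 - 1555/4764 = 878593/3844548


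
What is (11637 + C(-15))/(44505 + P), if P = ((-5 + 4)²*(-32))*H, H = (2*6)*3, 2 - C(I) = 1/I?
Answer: 174586/650295 ≈ 0.26847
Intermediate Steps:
C(I) = 2 - 1/I
H = 36 (H = 12*3 = 36)
P = -1152 (P = ((-5 + 4)²*(-32))*36 = ((-1)²*(-32))*36 = (1*(-32))*36 = -32*36 = -1152)
(11637 + C(-15))/(44505 + P) = (11637 + (2 - 1/(-15)))/(44505 - 1152) = (11637 + (2 - 1*(-1/15)))/43353 = (11637 + (2 + 1/15))*(1/43353) = (11637 + 31/15)*(1/43353) = (174586/15)*(1/43353) = 174586/650295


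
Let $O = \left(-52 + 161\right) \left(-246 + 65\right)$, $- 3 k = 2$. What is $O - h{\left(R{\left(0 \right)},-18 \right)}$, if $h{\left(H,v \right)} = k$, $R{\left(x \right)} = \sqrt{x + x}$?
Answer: $- \frac{59185}{3} \approx -19728.0$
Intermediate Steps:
$R{\left(x \right)} = \sqrt{2} \sqrt{x}$ ($R{\left(x \right)} = \sqrt{2 x} = \sqrt{2} \sqrt{x}$)
$k = - \frac{2}{3}$ ($k = \left(- \frac{1}{3}\right) 2 = - \frac{2}{3} \approx -0.66667$)
$h{\left(H,v \right)} = - \frac{2}{3}$
$O = -19729$ ($O = 109 \left(-181\right) = -19729$)
$O - h{\left(R{\left(0 \right)},-18 \right)} = -19729 - - \frac{2}{3} = -19729 + \frac{2}{3} = - \frac{59185}{3}$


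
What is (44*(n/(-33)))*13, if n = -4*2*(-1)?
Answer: -416/3 ≈ -138.67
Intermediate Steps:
n = 8 (n = -8*(-1) = 8)
(44*(n/(-33)))*13 = (44*(8/(-33)))*13 = (44*(8*(-1/33)))*13 = (44*(-8/33))*13 = -32/3*13 = -416/3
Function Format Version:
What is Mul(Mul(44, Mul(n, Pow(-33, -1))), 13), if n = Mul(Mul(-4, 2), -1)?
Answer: Rational(-416, 3) ≈ -138.67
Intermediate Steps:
n = 8 (n = Mul(-8, -1) = 8)
Mul(Mul(44, Mul(n, Pow(-33, -1))), 13) = Mul(Mul(44, Mul(8, Pow(-33, -1))), 13) = Mul(Mul(44, Mul(8, Rational(-1, 33))), 13) = Mul(Mul(44, Rational(-8, 33)), 13) = Mul(Rational(-32, 3), 13) = Rational(-416, 3)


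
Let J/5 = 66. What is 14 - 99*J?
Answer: -32656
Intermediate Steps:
J = 330 (J = 5*66 = 330)
14 - 99*J = 14 - 99*330 = 14 - 32670 = -32656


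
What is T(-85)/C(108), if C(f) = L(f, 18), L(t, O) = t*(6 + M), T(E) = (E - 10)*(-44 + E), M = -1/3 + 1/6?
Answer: 817/42 ≈ 19.452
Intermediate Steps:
M = -1/6 (M = -1*1/3 + 1*(1/6) = -1/3 + 1/6 = -1/6 ≈ -0.16667)
T(E) = (-44 + E)*(-10 + E) (T(E) = (-10 + E)*(-44 + E) = (-44 + E)*(-10 + E))
L(t, O) = 35*t/6 (L(t, O) = t*(6 - 1/6) = t*(35/6) = 35*t/6)
C(f) = 35*f/6
T(-85)/C(108) = (440 + (-85)**2 - 54*(-85))/(((35/6)*108)) = (440 + 7225 + 4590)/630 = 12255*(1/630) = 817/42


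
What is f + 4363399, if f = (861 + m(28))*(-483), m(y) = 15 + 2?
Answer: 3939325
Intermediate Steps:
m(y) = 17
f = -424074 (f = (861 + 17)*(-483) = 878*(-483) = -424074)
f + 4363399 = -424074 + 4363399 = 3939325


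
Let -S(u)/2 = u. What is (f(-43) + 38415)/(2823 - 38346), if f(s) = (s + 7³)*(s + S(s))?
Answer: -17105/11841 ≈ -1.4446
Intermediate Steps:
S(u) = -2*u
f(s) = -s*(343 + s) (f(s) = (s + 7³)*(s - 2*s) = (s + 343)*(-s) = (343 + s)*(-s) = -s*(343 + s))
(f(-43) + 38415)/(2823 - 38346) = (-43*(-343 - 1*(-43)) + 38415)/(2823 - 38346) = (-43*(-343 + 43) + 38415)/(-35523) = (-43*(-300) + 38415)*(-1/35523) = (12900 + 38415)*(-1/35523) = 51315*(-1/35523) = -17105/11841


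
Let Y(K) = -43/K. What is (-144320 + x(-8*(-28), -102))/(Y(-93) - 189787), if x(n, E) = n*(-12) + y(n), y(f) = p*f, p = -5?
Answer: 3443976/4412537 ≈ 0.78050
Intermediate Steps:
y(f) = -5*f
x(n, E) = -17*n (x(n, E) = n*(-12) - 5*n = -12*n - 5*n = -17*n)
(-144320 + x(-8*(-28), -102))/(Y(-93) - 189787) = (-144320 - (-136)*(-28))/(-43/(-93) - 189787) = (-144320 - 17*224)/(-43*(-1/93) - 189787) = (-144320 - 3808)/(43/93 - 189787) = -148128/(-17650148/93) = -148128*(-93/17650148) = 3443976/4412537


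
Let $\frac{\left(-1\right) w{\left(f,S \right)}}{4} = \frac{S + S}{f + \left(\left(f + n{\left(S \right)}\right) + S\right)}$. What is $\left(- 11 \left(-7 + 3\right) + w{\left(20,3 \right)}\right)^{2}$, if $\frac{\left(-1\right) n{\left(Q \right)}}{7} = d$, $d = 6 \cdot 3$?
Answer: $\frac{13512976}{6889} \approx 1961.5$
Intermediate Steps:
$d = 18$
$n{\left(Q \right)} = -126$ ($n{\left(Q \right)} = \left(-7\right) 18 = -126$)
$w{\left(f,S \right)} = - \frac{8 S}{-126 + S + 2 f}$ ($w{\left(f,S \right)} = - 4 \frac{S + S}{f + \left(\left(f - 126\right) + S\right)} = - 4 \frac{2 S}{f + \left(\left(-126 + f\right) + S\right)} = - 4 \frac{2 S}{f + \left(-126 + S + f\right)} = - 4 \frac{2 S}{-126 + S + 2 f} = - \frac{8 S}{-126 + S + 2 f}$)
$\left(- 11 \left(-7 + 3\right) + w{\left(20,3 \right)}\right)^{2} = \left(- 11 \left(-7 + 3\right) - \frac{24}{-126 + 3 + 2 \cdot 20}\right)^{2} = \left(\left(-11\right) \left(-4\right) - \frac{24}{-126 + 3 + 40}\right)^{2} = \left(44 - \frac{24}{-83}\right)^{2} = \left(44 - 24 \left(- \frac{1}{83}\right)\right)^{2} = \left(44 + \frac{24}{83}\right)^{2} = \left(\frac{3676}{83}\right)^{2} = \frac{13512976}{6889}$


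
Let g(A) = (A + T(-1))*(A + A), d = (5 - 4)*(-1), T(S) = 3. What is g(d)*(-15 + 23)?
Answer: -32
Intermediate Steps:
d = -1 (d = 1*(-1) = -1)
g(A) = 2*A*(3 + A) (g(A) = (A + 3)*(A + A) = (3 + A)*(2*A) = 2*A*(3 + A))
g(d)*(-15 + 23) = (2*(-1)*(3 - 1))*(-15 + 23) = (2*(-1)*2)*8 = -4*8 = -32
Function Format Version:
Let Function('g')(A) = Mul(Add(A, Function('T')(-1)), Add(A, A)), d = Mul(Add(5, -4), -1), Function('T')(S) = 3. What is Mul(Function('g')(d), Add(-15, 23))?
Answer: -32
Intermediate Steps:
d = -1 (d = Mul(1, -1) = -1)
Function('g')(A) = Mul(2, A, Add(3, A)) (Function('g')(A) = Mul(Add(A, 3), Add(A, A)) = Mul(Add(3, A), Mul(2, A)) = Mul(2, A, Add(3, A)))
Mul(Function('g')(d), Add(-15, 23)) = Mul(Mul(2, -1, Add(3, -1)), Add(-15, 23)) = Mul(Mul(2, -1, 2), 8) = Mul(-4, 8) = -32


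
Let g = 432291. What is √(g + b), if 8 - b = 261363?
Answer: 2*√42734 ≈ 413.44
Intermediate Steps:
b = -261355 (b = 8 - 1*261363 = 8 - 261363 = -261355)
√(g + b) = √(432291 - 261355) = √170936 = 2*√42734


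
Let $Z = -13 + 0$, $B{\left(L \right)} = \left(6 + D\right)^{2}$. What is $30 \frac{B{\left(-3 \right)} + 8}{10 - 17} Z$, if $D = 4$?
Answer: $\frac{42120}{7} \approx 6017.1$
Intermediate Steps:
$B{\left(L \right)} = 100$ ($B{\left(L \right)} = \left(6 + 4\right)^{2} = 10^{2} = 100$)
$Z = -13$
$30 \frac{B{\left(-3 \right)} + 8}{10 - 17} Z = 30 \frac{100 + 8}{10 - 17} \left(-13\right) = 30 \frac{108}{-7} \left(-13\right) = 30 \cdot 108 \left(- \frac{1}{7}\right) \left(-13\right) = 30 \left(- \frac{108}{7}\right) \left(-13\right) = \left(- \frac{3240}{7}\right) \left(-13\right) = \frac{42120}{7}$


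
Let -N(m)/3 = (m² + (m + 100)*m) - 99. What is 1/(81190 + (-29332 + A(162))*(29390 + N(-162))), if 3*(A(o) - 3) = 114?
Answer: 1/2319254697 ≈ 4.3117e-10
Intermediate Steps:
A(o) = 41 (A(o) = 3 + (⅓)*114 = 3 + 38 = 41)
N(m) = 297 - 3*m² - 3*m*(100 + m) (N(m) = -3*((m² + (m + 100)*m) - 99) = -3*((m² + (100 + m)*m) - 99) = -3*((m² + m*(100 + m)) - 99) = -3*(-99 + m² + m*(100 + m)) = 297 - 3*m² - 3*m*(100 + m))
1/(81190 + (-29332 + A(162))*(29390 + N(-162))) = 1/(81190 + (-29332 + 41)*(29390 + (297 - 300*(-162) - 6*(-162)²))) = 1/(81190 - 29291*(29390 + (297 + 48600 - 6*26244))) = 1/(81190 - 29291*(29390 + (297 + 48600 - 157464))) = 1/(81190 - 29291*(29390 - 108567)) = 1/(81190 - 29291*(-79177)) = 1/(81190 + 2319173507) = 1/2319254697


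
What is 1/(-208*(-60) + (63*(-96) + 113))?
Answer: 1/6545 ≈ 0.00015279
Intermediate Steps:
1/(-208*(-60) + (63*(-96) + 113)) = 1/(12480 + (-6048 + 113)) = 1/(12480 - 5935) = 1/6545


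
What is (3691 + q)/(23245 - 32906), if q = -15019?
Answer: 11328/9661 ≈ 1.1726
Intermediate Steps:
(3691 + q)/(23245 - 32906) = (3691 - 15019)/(23245 - 32906) = -11328/(-9661) = -11328*(-1/9661) = 11328/9661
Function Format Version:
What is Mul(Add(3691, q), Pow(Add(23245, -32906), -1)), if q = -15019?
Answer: Rational(11328, 9661) ≈ 1.1726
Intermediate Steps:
Mul(Add(3691, q), Pow(Add(23245, -32906), -1)) = Mul(Add(3691, -15019), Pow(Add(23245, -32906), -1)) = Mul(-11328, Pow(-9661, -1)) = Mul(-11328, Rational(-1, 9661)) = Rational(11328, 9661)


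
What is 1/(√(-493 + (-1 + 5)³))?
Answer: -I*√429/429 ≈ -0.04828*I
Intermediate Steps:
1/(√(-493 + (-1 + 5)³)) = 1/(√(-493 + 4³)) = 1/(√(-493 + 64)) = 1/(√(-429)) = 1/(I*√429) = -I*√429/429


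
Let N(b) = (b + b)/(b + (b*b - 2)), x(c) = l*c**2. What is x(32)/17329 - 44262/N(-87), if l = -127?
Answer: 956209755448/502541 ≈ 1.9028e+6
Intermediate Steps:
x(c) = -127*c**2
N(b) = 2*b/(-2 + b + b**2) (N(b) = (2*b)/(b + (b**2 - 2)) = (2*b)/(b + (-2 + b**2)) = (2*b)/(-2 + b + b**2) = 2*b/(-2 + b + b**2))
x(32)/17329 - 44262/N(-87) = -127*32**2/17329 - 44262/(2*(-87)/(-2 - 87 + (-87)**2)) = -127*1024*(1/17329) - 44262/(2*(-87)/(-2 - 87 + 7569)) = -130048*1/17329 - 44262/(2*(-87)/7480) = -130048/17329 - 44262/(2*(-87)*(1/7480)) = -130048/17329 - 44262/(-87/3740) = -130048/17329 - 44262*(-3740/87) = -130048/17329 + 55179960/29 = 956209755448/502541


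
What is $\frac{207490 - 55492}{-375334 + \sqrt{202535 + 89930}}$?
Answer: $- \frac{19016672444}{46958439697} - \frac{50666 \sqrt{292465}}{46958439697} \approx -0.40555$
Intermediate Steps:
$\frac{207490 - 55492}{-375334 + \sqrt{202535 + 89930}} = \frac{151998}{-375334 + \sqrt{292465}}$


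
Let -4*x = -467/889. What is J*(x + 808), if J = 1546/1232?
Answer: 2221381695/2190496 ≈ 1014.1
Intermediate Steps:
x = 467/3556 (x = -(-467)/(4*889) = -¼*(-467/889) = 467/3556 ≈ 0.13133)
J = 773/616 (J = 1546*(1/1232) = 773/616 ≈ 1.2549)
J*(x + 808) = 773*(467/3556 + 808)/616 = (773/616)*(2873715/3556) = 2221381695/2190496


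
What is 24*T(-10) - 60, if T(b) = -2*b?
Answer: 420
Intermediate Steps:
24*T(-10) - 60 = 24*(-2*(-10)) - 60 = 24*20 - 60 = 480 - 60 = 420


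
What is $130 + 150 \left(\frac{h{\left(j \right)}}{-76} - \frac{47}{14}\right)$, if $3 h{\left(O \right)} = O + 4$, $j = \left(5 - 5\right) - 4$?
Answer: $- \frac{2615}{7} \approx -373.57$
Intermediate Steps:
$j = -4$ ($j = 0 - 4 = -4$)
$h{\left(O \right)} = \frac{4}{3} + \frac{O}{3}$ ($h{\left(O \right)} = \frac{O + 4}{3} = \frac{4 + O}{3} = \frac{4}{3} + \frac{O}{3}$)
$130 + 150 \left(\frac{h{\left(j \right)}}{-76} - \frac{47}{14}\right) = 130 + 150 \left(\frac{\frac{4}{3} + \frac{1}{3} \left(-4\right)}{-76} - \frac{47}{14}\right) = 130 + 150 \left(\left(\frac{4}{3} - \frac{4}{3}\right) \left(- \frac{1}{76}\right) - \frac{47}{14}\right) = 130 + 150 \left(0 \left(- \frac{1}{76}\right) - \frac{47}{14}\right) = 130 + 150 \left(0 - \frac{47}{14}\right) = 130 + 150 \left(- \frac{47}{14}\right) = 130 - \frac{3525}{7} = - \frac{2615}{7}$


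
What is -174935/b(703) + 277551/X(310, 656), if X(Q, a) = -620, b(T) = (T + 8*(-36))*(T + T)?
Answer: -16205669269/36176380 ≈ -447.96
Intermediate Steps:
b(T) = 2*T*(-288 + T) (b(T) = (T - 288)*(2*T) = (-288 + T)*(2*T) = 2*T*(-288 + T))
-174935/b(703) + 277551/X(310, 656) = -174935*1/(1406*(-288 + 703)) + 277551/(-620) = -174935/(2*703*415) + 277551*(-1/620) = -174935/583490 - 277551/620 = -174935*1/583490 - 277551/620 = -34987/116698 - 277551/620 = -16205669269/36176380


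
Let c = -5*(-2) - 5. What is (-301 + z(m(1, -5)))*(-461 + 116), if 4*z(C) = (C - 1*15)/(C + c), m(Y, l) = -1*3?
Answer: 418485/4 ≈ 1.0462e+5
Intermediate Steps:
c = 5 (c = 10 - 5 = 5)
m(Y, l) = -3
z(C) = (-15 + C)/(4*(5 + C)) (z(C) = ((C - 1*15)/(C + 5))/4 = ((C - 15)/(5 + C))/4 = ((-15 + C)/(5 + C))/4 = (-15 + C)/(4*(5 + C)))
(-301 + z(m(1, -5)))*(-461 + 116) = (-301 + (-15 - 3)/(4*(5 - 3)))*(-461 + 116) = (-301 + (1/4)*(-18)/2)*(-345) = (-301 + (1/4)*(1/2)*(-18))*(-345) = (-301 - 9/4)*(-345) = -1213/4*(-345) = 418485/4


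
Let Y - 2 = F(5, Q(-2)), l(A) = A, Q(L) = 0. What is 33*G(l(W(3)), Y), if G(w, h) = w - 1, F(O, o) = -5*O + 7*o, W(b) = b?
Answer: 66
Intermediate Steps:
Y = -23 (Y = 2 + (-5*5 + 7*0) = 2 + (-25 + 0) = 2 - 25 = -23)
G(w, h) = -1 + w
33*G(l(W(3)), Y) = 33*(-1 + 3) = 33*2 = 66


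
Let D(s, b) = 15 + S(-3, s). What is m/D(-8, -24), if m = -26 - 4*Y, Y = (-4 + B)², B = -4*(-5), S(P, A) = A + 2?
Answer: -350/3 ≈ -116.67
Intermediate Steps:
S(P, A) = 2 + A
B = 20
Y = 256 (Y = (-4 + 20)² = 16² = 256)
m = -1050 (m = -26 - 4*256 = -26 - 1024 = -1050)
D(s, b) = 17 + s (D(s, b) = 15 + (2 + s) = 17 + s)
m/D(-8, -24) = -1050/(17 - 8) = -1050/9 = -1050*⅑ = -350/3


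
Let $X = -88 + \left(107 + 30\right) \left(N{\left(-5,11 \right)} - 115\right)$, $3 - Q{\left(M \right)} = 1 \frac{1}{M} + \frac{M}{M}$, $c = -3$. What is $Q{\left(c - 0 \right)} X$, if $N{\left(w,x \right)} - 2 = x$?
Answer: $- \frac{98434}{3} \approx -32811.0$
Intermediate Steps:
$N{\left(w,x \right)} = 2 + x$
$Q{\left(M \right)} = 2 - \frac{1}{M}$ ($Q{\left(M \right)} = 3 - \left(1 \frac{1}{M} + \frac{M}{M}\right) = 3 - \left(\frac{1}{M} + 1\right) = 3 - \left(1 + \frac{1}{M}\right) = 2 - \frac{1}{M}$)
$X = -14062$ ($X = -88 + \left(107 + 30\right) \left(\left(2 + 11\right) - 115\right) = -88 + 137 \left(13 - 115\right) = -88 + 137 \left(-102\right) = -88 - 13974 = -14062$)
$Q{\left(c - 0 \right)} X = \left(2 - \frac{1}{-3 - 0}\right) \left(-14062\right) = \left(2 - \frac{1}{-3 + 0}\right) \left(-14062\right) = \left(2 - \frac{1}{-3}\right) \left(-14062\right) = \left(2 - - \frac{1}{3}\right) \left(-14062\right) = \left(2 + \frac{1}{3}\right) \left(-14062\right) = \frac{7}{3} \left(-14062\right) = - \frac{98434}{3}$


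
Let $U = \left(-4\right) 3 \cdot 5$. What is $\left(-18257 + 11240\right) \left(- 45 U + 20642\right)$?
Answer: $-163790814$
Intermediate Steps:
$U = -60$ ($U = \left(-12\right) 5 = -60$)
$\left(-18257 + 11240\right) \left(- 45 U + 20642\right) = \left(-18257 + 11240\right) \left(\left(-45\right) \left(-60\right) + 20642\right) = - 7017 \left(2700 + 20642\right) = \left(-7017\right) 23342 = -163790814$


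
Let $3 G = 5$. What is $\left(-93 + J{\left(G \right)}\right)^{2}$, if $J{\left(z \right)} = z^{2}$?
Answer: $\frac{659344}{81} \approx 8140.0$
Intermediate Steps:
$G = \frac{5}{3}$ ($G = \frac{1}{3} \cdot 5 = \frac{5}{3} \approx 1.6667$)
$\left(-93 + J{\left(G \right)}\right)^{2} = \left(-93 + \left(\frac{5}{3}\right)^{2}\right)^{2} = \left(-93 + \frac{25}{9}\right)^{2} = \left(- \frac{812}{9}\right)^{2} = \frac{659344}{81}$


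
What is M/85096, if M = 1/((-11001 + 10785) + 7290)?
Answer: 1/601969104 ≈ 1.6612e-9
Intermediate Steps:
M = 1/7074 (M = 1/(-216 + 7290) = 1/7074 ≈ 0.00014136)
M/85096 = (1/7074)/85096 = (1/7074)*(1/85096) = 1/601969104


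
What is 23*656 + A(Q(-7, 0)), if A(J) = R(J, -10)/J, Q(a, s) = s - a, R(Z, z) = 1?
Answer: 105617/7 ≈ 15088.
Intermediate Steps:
A(J) = 1/J
23*656 + A(Q(-7, 0)) = 23*656 + 1/(0 - 1*(-7)) = 15088 + 1/(0 + 7) = 15088 + 1/7 = 15088 + ⅐ = 105617/7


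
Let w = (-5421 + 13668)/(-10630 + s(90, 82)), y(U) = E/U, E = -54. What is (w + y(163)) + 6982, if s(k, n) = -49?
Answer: 12151485887/1740677 ≈ 6980.9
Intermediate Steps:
y(U) = -54/U
w = -8247/10679 (w = (-5421 + 13668)/(-10630 - 49) = 8247/(-10679) = 8247*(-1/10679) = -8247/10679 ≈ -0.77226)
(w + y(163)) + 6982 = (-8247/10679 - 54/163) + 6982 = -1920927/1740677 + 6982 = 12151485887/1740677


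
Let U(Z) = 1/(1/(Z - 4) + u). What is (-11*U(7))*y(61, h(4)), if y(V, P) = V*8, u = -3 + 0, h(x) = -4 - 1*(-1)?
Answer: 2013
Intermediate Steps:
h(x) = -3 (h(x) = -4 + 1 = -3)
u = -3
y(V, P) = 8*V
U(Z) = 1/(-3 + 1/(-4 + Z)) (U(Z) = 1/(1/(Z - 4) - 3) = 1/(1/(-4 + Z) - 3) = 1/(-3 + 1/(-4 + Z)))
(-11*U(7))*y(61, h(4)) = (-11*(-4 + 7)/(13 - 3*7))*(8*61) = -11*3/(13 - 21)*488 = -11*3/(-8)*488 = -(-11)*3/8*488 = -11*(-3/8)*488 = (33/8)*488 = 2013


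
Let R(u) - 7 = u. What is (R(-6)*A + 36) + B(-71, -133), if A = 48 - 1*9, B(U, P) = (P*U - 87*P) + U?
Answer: 21018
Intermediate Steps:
R(u) = 7 + u
B(U, P) = U - 87*P + P*U (B(U, P) = (-87*P + P*U) + U = U - 87*P + P*U)
A = 39 (A = 48 - 9 = 39)
(R(-6)*A + 36) + B(-71, -133) = ((7 - 6)*39 + 36) + (-71 - 87*(-133) - 133*(-71)) = (1*39 + 36) + (-71 + 11571 + 9443) = (39 + 36) + 20943 = 75 + 20943 = 21018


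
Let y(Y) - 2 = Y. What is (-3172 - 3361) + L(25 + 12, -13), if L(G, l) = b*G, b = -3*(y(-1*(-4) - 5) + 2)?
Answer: -6866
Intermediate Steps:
y(Y) = 2 + Y
b = -9 (b = -3*((2 + (-1*(-4) - 5)) + 2) = -3*((2 + (4 - 5)) + 2) = -3*((2 - 1) + 2) = -3*(1 + 2) = -3*3 = -9)
L(G, l) = -9*G
(-3172 - 3361) + L(25 + 12, -13) = (-3172 - 3361) - 9*(25 + 12) = -6533 - 9*37 = -6533 - 333 = -6866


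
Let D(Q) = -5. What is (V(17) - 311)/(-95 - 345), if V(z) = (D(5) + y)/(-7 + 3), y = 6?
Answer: 249/352 ≈ 0.70739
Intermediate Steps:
V(z) = -¼ (V(z) = (-5 + 6)/(-7 + 3) = 1/(-4) = 1*(-¼) = -¼)
(V(17) - 311)/(-95 - 345) = (-¼ - 311)/(-95 - 345) = -1245/4/(-440) = -1245/4*(-1/440) = 249/352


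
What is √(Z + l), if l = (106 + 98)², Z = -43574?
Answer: I*√1958 ≈ 44.249*I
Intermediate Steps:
l = 41616 (l = 204² = 41616)
√(Z + l) = √(-43574 + 41616) = √(-1958) = I*√1958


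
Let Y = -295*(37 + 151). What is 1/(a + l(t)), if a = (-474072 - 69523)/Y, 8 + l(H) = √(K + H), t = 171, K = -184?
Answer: 221651436/1998742321 - 123032464*I*√13/1998742321 ≈ 0.1109 - 0.22194*I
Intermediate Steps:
l(H) = -8 + √(-184 + H)
Y = -55460 (Y = -295*188 = -55460)
a = 108719/11092 (a = (-474072 - 69523)/(-55460) = -543595*(-1/55460) = 108719/11092 ≈ 9.8016)
1/(a + l(t)) = 1/(108719/11092 + (-8 + √(-184 + 171))) = 1/(108719/11092 + (-8 + √(-13))) = 1/(108719/11092 + (-8 + I*√13)) = 1/(19983/11092 + I*√13)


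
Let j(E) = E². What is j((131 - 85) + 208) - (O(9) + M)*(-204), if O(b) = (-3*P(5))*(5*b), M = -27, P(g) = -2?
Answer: 114088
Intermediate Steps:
O(b) = 30*b (O(b) = (-3*(-2))*(5*b) = 6*(5*b) = 30*b)
j((131 - 85) + 208) - (O(9) + M)*(-204) = ((131 - 85) + 208)² - (30*9 - 27)*(-204) = (46 + 208)² - (270 - 27)*(-204) = 254² - 243*(-204) = 64516 - 1*(-49572) = 64516 + 49572 = 114088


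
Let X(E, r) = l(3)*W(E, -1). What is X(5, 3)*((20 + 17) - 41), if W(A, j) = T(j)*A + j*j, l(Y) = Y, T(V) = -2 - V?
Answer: 48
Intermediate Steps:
W(A, j) = j² + A*(-2 - j) (W(A, j) = (-2 - j)*A + j*j = A*(-2 - j) + j² = j² + A*(-2 - j))
X(E, r) = 3 - 3*E (X(E, r) = 3*((-1)² - E*(2 - 1)) = 3*(1 - 1*E*1) = 3*(1 - E) = 3 - 3*E)
X(5, 3)*((20 + 17) - 41) = (3 - 3*5)*((20 + 17) - 41) = (3 - 15)*(37 - 41) = -12*(-4) = 48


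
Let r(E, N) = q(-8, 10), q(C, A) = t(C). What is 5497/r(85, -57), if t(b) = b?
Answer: -5497/8 ≈ -687.13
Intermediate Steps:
q(C, A) = C
r(E, N) = -8
5497/r(85, -57) = 5497/(-8) = 5497*(-⅛) = -5497/8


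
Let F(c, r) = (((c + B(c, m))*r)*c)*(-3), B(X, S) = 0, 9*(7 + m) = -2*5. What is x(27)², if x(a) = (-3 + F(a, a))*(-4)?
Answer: 55794219264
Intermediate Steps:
m = -73/9 (m = -7 + (-2*5)/9 = -7 + (⅑)*(-10) = -7 - 10/9 = -73/9 ≈ -8.1111)
F(c, r) = -3*r*c² (F(c, r) = (((c + 0)*r)*c)*(-3) = ((c*r)*c)*(-3) = (r*c²)*(-3) = -3*r*c²)
x(a) = 12 + 12*a³ (x(a) = (-3 - 3*a*a²)*(-4) = (-3 - 3*a³)*(-4) = 12 + 12*a³)
x(27)² = (12 + 12*27³)² = (12 + 12*19683)² = (12 + 236196)² = 236208² = 55794219264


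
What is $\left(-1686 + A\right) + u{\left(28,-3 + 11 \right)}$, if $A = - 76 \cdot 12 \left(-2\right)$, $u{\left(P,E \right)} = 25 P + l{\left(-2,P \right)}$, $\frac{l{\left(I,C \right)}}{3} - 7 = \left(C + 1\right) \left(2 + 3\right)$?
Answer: $1294$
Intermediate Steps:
$l{\left(I,C \right)} = 36 + 15 C$ ($l{\left(I,C \right)} = 21 + 3 \left(C + 1\right) \left(2 + 3\right) = 21 + 3 \left(1 + C\right) 5 = 21 + 3 \left(5 + 5 C\right) = 21 + \left(15 + 15 C\right) = 36 + 15 C$)
$u{\left(P,E \right)} = 36 + 40 P$ ($u{\left(P,E \right)} = 25 P + \left(36 + 15 P\right) = 36 + 40 P$)
$A = 1824$ ($A = \left(-76\right) \left(-24\right) = 1824$)
$\left(-1686 + A\right) + u{\left(28,-3 + 11 \right)} = \left(-1686 + 1824\right) + \left(36 + 40 \cdot 28\right) = 138 + \left(36 + 1120\right) = 138 + 1156 = 1294$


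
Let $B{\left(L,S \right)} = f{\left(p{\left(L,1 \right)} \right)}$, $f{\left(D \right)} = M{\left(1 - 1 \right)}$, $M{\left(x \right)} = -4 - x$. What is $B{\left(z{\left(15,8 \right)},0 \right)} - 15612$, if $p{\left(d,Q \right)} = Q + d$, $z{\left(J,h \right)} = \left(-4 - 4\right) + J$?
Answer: $-15616$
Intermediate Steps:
$z{\left(J,h \right)} = -8 + J$
$f{\left(D \right)} = -4$ ($f{\left(D \right)} = -4 - \left(1 - 1\right) = -4 - 0 = -4 + 0 = -4$)
$B{\left(L,S \right)} = -4$
$B{\left(z{\left(15,8 \right)},0 \right)} - 15612 = -4 - 15612 = -15616$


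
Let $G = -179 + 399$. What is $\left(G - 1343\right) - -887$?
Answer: $-236$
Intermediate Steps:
$G = 220$
$\left(G - 1343\right) - -887 = \left(220 - 1343\right) - -887 = \left(220 - 1343\right) + 887 = -1123 + 887 = -236$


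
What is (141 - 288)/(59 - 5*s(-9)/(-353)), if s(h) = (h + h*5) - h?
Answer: -51891/20602 ≈ -2.5187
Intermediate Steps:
s(h) = 5*h (s(h) = (h + 5*h) - h = 6*h - h = 5*h)
(141 - 288)/(59 - 5*s(-9)/(-353)) = (141 - 288)/(59 - 25*(-9)/(-353)) = -147/(59 - 5*(-45)*(-1/353)) = -147/(59 + 225*(-1/353)) = -147/(59 - 225/353) = -147/20602/353 = -147*353/20602 = -51891/20602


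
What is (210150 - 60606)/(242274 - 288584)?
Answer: -74772/23155 ≈ -3.2292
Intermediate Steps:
(210150 - 60606)/(242274 - 288584) = 149544/(-46310) = 149544*(-1/46310) = -74772/23155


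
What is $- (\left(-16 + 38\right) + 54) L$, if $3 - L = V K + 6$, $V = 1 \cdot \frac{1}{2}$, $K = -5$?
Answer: $38$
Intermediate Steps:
$V = \frac{1}{2}$ ($V = 1 \cdot \frac{1}{2} = \frac{1}{2} \approx 0.5$)
$L = - \frac{1}{2}$ ($L = 3 - \left(\frac{1}{2} \left(-5\right) + 6\right) = 3 - \left(- \frac{5}{2} + 6\right) = 3 - \frac{7}{2} = - \frac{1}{2} \approx -0.5$)
$- (\left(-16 + 38\right) + 54) L = - (\left(-16 + 38\right) + 54) \left(- \frac{1}{2}\right) = - (22 + 54) \left(- \frac{1}{2}\right) = \left(-1\right) 76 \left(- \frac{1}{2}\right) = \left(-76\right) \left(- \frac{1}{2}\right) = 38$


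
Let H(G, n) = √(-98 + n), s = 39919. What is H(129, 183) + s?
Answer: 39919 + √85 ≈ 39928.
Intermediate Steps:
H(129, 183) + s = √(-98 + 183) + 39919 = √85 + 39919 = 39919 + √85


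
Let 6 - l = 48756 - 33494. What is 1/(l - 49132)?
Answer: -1/64388 ≈ -1.5531e-5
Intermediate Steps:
l = -15256 (l = 6 - (48756 - 33494) = 6 - 1*15262 = 6 - 15262 = -15256)
1/(l - 49132) = 1/(-15256 - 49132) = 1/(-64388) = -1/64388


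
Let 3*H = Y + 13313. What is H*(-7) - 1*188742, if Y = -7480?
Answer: -607057/3 ≈ -2.0235e+5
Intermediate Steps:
H = 5833/3 (H = (-7480 + 13313)/3 = (1/3)*5833 = 5833/3 ≈ 1944.3)
H*(-7) - 1*188742 = (5833/3)*(-7) - 1*188742 = -40831/3 - 188742 = -607057/3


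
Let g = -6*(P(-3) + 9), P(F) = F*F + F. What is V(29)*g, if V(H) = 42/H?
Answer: -3780/29 ≈ -130.34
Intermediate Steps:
P(F) = F + F² (P(F) = F² + F = F + F²)
g = -90 (g = -6*(-3*(1 - 3) + 9) = -6*(-3*(-2) + 9) = -6*(6 + 9) = -6*15 = -90)
V(29)*g = (42/29)*(-90) = -3780/29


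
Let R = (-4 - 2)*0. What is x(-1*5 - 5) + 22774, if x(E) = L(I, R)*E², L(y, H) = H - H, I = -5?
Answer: 22774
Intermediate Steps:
R = 0 (R = -6*0 = 0)
L(y, H) = 0
x(E) = 0 (x(E) = 0*E² = 0)
x(-1*5 - 5) + 22774 = 0 + 22774 = 22774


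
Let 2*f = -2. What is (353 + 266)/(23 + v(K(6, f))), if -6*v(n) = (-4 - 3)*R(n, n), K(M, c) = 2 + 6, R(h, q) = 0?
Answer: 619/23 ≈ 26.913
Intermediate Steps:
f = -1 (f = (½)*(-2) = -1)
K(M, c) = 8
v(n) = 0 (v(n) = -(-4 - 3)*0/6 = -(-7)*0/6 = -⅙*0 = 0)
(353 + 266)/(23 + v(K(6, f))) = (353 + 266)/(23 + 0) = 619/23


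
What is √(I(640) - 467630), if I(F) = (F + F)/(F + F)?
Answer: I*√467629 ≈ 683.83*I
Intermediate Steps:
I(F) = 1 (I(F) = (2*F)/((2*F)) = (2*F)*(1/(2*F)) = 1)
√(I(640) - 467630) = √(1 - 467630) = √(-467629) = I*√467629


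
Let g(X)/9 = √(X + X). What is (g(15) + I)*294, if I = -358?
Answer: -105252 + 2646*√30 ≈ -90759.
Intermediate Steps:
g(X) = 9*√2*√X (g(X) = 9*√(X + X) = 9*√(2*X) = 9*(√2*√X) = 9*√2*√X)
(g(15) + I)*294 = (9*√2*√15 - 358)*294 = (9*√30 - 358)*294 = (-358 + 9*√30)*294 = -105252 + 2646*√30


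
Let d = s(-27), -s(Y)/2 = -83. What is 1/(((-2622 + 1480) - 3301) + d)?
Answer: -1/4277 ≈ -0.00023381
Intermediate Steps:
s(Y) = 166 (s(Y) = -2*(-83) = 166)
d = 166
1/(((-2622 + 1480) - 3301) + d) = 1/(((-2622 + 1480) - 3301) + 166) = 1/((-1142 - 3301) + 166) = 1/(-4443 + 166) = 1/(-4277) = -1/4277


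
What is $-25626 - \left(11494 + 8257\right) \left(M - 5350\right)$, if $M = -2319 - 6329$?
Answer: $276448872$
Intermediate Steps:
$M = -8648$ ($M = -2319 - 6329 = -8648$)
$-25626 - \left(11494 + 8257\right) \left(M - 5350\right) = -25626 - \left(11494 + 8257\right) \left(-8648 - 5350\right) = -25626 - 19751 \left(-13998\right) = -25626 - -276474498 = -25626 + 276474498 = 276448872$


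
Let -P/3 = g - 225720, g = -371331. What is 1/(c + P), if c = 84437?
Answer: 1/1875590 ≈ 5.3317e-7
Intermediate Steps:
P = 1791153 (P = -3*(-371331 - 225720) = -3*(-597051) = 1791153)
1/(c + P) = 1/(84437 + 1791153) = 1/1875590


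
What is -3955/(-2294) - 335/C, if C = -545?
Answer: 584793/250046 ≈ 2.3387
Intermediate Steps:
-3955/(-2294) - 335/C = -3955/(-2294) - 335/(-545) = -3955*(-1/2294) - 335*(-1/545) = 3955/2294 + 67/109 = 584793/250046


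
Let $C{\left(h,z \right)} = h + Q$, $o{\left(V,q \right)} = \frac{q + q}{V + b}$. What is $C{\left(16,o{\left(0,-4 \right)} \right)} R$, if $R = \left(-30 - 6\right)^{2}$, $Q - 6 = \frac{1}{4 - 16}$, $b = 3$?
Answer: $28404$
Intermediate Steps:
$o{\left(V,q \right)} = \frac{2 q}{3 + V}$ ($o{\left(V,q \right)} = \frac{q + q}{V + 3} = \frac{2 q}{3 + V}$)
$Q = \frac{71}{12}$ ($Q = 6 + \frac{1}{4 - 16} = 6 + \frac{1}{-12} = 6 - \frac{1}{12} = \frac{71}{12} \approx 5.9167$)
$C{\left(h,z \right)} = \frac{71}{12} + h$ ($C{\left(h,z \right)} = h + \frac{71}{12} = \frac{71}{12} + h$)
$R = 1296$ ($R = \left(-36\right)^{2} = 1296$)
$C{\left(16,o{\left(0,-4 \right)} \right)} R = \left(\frac{71}{12} + 16\right) 1296 = \frac{263}{12} \cdot 1296 = 28404$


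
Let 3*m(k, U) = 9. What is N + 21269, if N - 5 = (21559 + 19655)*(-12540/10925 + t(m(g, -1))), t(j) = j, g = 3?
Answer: 11225092/115 ≈ 97610.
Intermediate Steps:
m(k, U) = 3 (m(k, U) = (⅓)*9 = 3)
N = 8779157/115 (N = 5 + (21559 + 19655)*(-12540/10925 + 3) = 5 + 41214*(-12540*1/10925 + 3) = 5 + 41214*(-132/115 + 3) = 5 + 41214*(213/115) = 5 + 8778582/115 = 8779157/115 ≈ 76341.)
N + 21269 = 8779157/115 + 21269 = 11225092/115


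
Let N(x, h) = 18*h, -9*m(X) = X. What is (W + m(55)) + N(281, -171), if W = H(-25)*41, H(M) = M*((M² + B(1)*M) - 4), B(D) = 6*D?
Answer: -4372732/9 ≈ -4.8586e+5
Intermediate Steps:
m(X) = -X/9
H(M) = M*(-4 + M² + 6*M) (H(M) = M*((M² + (6*1)*M) - 4) = M*((M² + 6*M) - 4) = M*(-4 + M² + 6*M))
W = -482775 (W = -25*(-4 + (-25)² + 6*(-25))*41 = -25*(-4 + 625 - 150)*41 = -25*471*41 = -11775*41 = -482775)
(W + m(55)) + N(281, -171) = (-482775 - ⅑*55) + 18*(-171) = (-482775 - 55/9) - 3078 = -4345030/9 - 3078 = -4372732/9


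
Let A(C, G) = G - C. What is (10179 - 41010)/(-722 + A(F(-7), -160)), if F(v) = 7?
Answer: 30831/889 ≈ 34.681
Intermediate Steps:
(10179 - 41010)/(-722 + A(F(-7), -160)) = (10179 - 41010)/(-722 + (-160 - 1*7)) = -30831/(-722 + (-160 - 7)) = -30831/(-722 - 167) = -30831/(-889) = -30831*(-1/889) = 30831/889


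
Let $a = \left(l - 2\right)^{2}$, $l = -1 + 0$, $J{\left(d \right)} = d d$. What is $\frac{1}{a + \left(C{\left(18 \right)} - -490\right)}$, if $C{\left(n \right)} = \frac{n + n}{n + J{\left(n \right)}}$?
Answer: $\frac{19}{9483} \approx 0.0020036$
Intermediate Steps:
$J{\left(d \right)} = d^{2}$
$l = -1$
$C{\left(n \right)} = \frac{2 n}{n + n^{2}}$ ($C{\left(n \right)} = \frac{n + n}{n + n^{2}} = \frac{2 n}{n + n^{2}}$)
$a = 9$ ($a = \left(-1 - 2\right)^{2} = \left(-3\right)^{2} = 9$)
$\frac{1}{a + \left(C{\left(18 \right)} - -490\right)} = \frac{1}{9 + \left(\frac{2}{1 + 18} - -490\right)} = \frac{1}{9 + \left(\frac{2}{19} + 490\right)} = \frac{1}{9 + \frac{9312}{19}} = \frac{1}{\frac{9483}{19}} = \frac{19}{9483}$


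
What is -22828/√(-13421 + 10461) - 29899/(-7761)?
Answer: 29899/7761 + 5707*I*√185/185 ≈ 3.8525 + 419.59*I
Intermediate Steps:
-22828/√(-13421 + 10461) - 29899/(-7761) = -22828*(-I*√185/740) - 29899*(-1/7761) = -22828*(-I*√185/740) + 29899/7761 = -(-5707)*I*√185/185 + 29899/7761 = 5707*I*√185/185 + 29899/7761 = 29899/7761 + 5707*I*√185/185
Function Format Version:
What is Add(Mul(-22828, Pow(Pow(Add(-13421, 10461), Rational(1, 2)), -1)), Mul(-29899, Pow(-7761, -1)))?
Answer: Add(Rational(29899, 7761), Mul(Rational(5707, 185), I, Pow(185, Rational(1, 2)))) ≈ Add(3.8525, Mul(419.59, I))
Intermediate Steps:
Add(Mul(-22828, Pow(Pow(Add(-13421, 10461), Rational(1, 2)), -1)), Mul(-29899, Pow(-7761, -1))) = Add(Mul(-22828, Pow(Pow(-2960, Rational(1, 2)), -1)), Mul(-29899, Rational(-1, 7761))) = Add(Mul(-22828, Pow(Mul(4, I, Pow(185, Rational(1, 2))), -1)), Rational(29899, 7761)) = Add(Mul(-22828, Mul(Rational(-1, 740), I, Pow(185, Rational(1, 2)))), Rational(29899, 7761)) = Add(Mul(Rational(5707, 185), I, Pow(185, Rational(1, 2))), Rational(29899, 7761)) = Add(Rational(29899, 7761), Mul(Rational(5707, 185), I, Pow(185, Rational(1, 2))))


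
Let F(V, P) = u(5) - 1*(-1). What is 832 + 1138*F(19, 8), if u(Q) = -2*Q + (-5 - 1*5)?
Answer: -20790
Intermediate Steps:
u(Q) = -10 - 2*Q (u(Q) = -2*Q + (-5 - 5) = -2*Q - 10 = -10 - 2*Q)
F(V, P) = -19 (F(V, P) = (-10 - 2*5) - 1*(-1) = (-10 - 10) + 1 = -20 + 1 = -19)
832 + 1138*F(19, 8) = 832 + 1138*(-19) = 832 - 21622 = -20790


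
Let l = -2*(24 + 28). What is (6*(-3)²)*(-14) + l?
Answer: -860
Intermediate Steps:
l = -104 (l = -2*52 = -104)
(6*(-3)²)*(-14) + l = (6*(-3)²)*(-14) - 104 = (6*9)*(-14) - 104 = 54*(-14) - 104 = -756 - 104 = -860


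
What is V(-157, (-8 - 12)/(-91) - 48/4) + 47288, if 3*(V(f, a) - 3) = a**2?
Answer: 1175999497/24843 ≈ 47337.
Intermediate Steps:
V(f, a) = 3 + a**2/3
V(-157, (-8 - 12)/(-91) - 48/4) + 47288 = (3 + ((-8 - 12)/(-91) - 48/4)**2/3) + 47288 = (3 + (-20*(-1/91) - 48*1/4)**2/3) + 47288 = (3 + (20/91 - 12)**2/3) + 47288 = (3 + (-1072/91)**2/3) + 47288 = (3 + (1/3)*(1149184/8281)) + 47288 = (3 + 1149184/24843) + 47288 = 1223713/24843 + 47288 = 1175999497/24843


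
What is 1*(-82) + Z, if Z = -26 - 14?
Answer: -122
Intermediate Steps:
Z = -40
1*(-82) + Z = 1*(-82) - 40 = -82 - 40 = -122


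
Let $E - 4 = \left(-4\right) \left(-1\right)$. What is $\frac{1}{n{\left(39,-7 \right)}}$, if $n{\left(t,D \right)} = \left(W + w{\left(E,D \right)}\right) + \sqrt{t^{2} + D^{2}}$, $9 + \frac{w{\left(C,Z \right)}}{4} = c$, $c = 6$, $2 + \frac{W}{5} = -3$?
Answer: $\frac{37}{201} + \frac{\sqrt{1570}}{201} \approx 0.38121$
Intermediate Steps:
$W = -25$ ($W = -10 + 5 \left(-3\right) = -10 - 15 = -25$)
$E = 8$ ($E = 4 - -4 = 4 + 4 = 8$)
$w{\left(C,Z \right)} = -12$ ($w{\left(C,Z \right)} = -36 + 4 \cdot 6 = -36 + 24 = -12$)
$n{\left(t,D \right)} = -37 + \sqrt{D^{2} + t^{2}}$ ($n{\left(t,D \right)} = \left(-25 - 12\right) + \sqrt{t^{2} + D^{2}} = -37 + \sqrt{D^{2} + t^{2}}$)
$\frac{1}{n{\left(39,-7 \right)}} = \frac{1}{-37 + \sqrt{\left(-7\right)^{2} + 39^{2}}} = \frac{1}{-37 + \sqrt{49 + 1521}} = \frac{1}{-37 + \sqrt{1570}}$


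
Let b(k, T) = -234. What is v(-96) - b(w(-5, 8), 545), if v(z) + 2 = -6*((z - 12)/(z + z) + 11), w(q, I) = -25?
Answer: 1301/8 ≈ 162.63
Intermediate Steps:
v(z) = -68 - 3*(-12 + z)/z (v(z) = -2 - 6*((z - 12)/(z + z) + 11) = -2 - 6*((-12 + z)/((2*z)) + 11) = -2 - 6*((-12 + z)*(1/(2*z)) + 11) = -2 - 6*((-12 + z)/(2*z) + 11) = -2 - 6*(11 + (-12 + z)/(2*z)) = -2 + (-66 - 3*(-12 + z)/z) = -68 - 3*(-12 + z)/z)
v(-96) - b(w(-5, 8), 545) = (-71 + 36/(-96)) - 1*(-234) = (-71 + 36*(-1/96)) + 234 = (-71 - 3/8) + 234 = -571/8 + 234 = 1301/8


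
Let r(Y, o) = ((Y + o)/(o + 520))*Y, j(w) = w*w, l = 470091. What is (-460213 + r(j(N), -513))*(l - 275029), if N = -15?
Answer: -91575785006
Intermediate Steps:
j(w) = w²
r(Y, o) = Y*(Y + o)/(520 + o) (r(Y, o) = ((Y + o)/(520 + o))*Y = Y*(Y + o)/(520 + o))
(-460213 + r(j(N), -513))*(l - 275029) = (-460213 + (-15)²*((-15)² - 513)/(520 - 513))*(470091 - 275029) = (-460213 + 225*(225 - 513)/7)*195062 = (-460213 + 225*(⅐)*(-288))*195062 = (-460213 - 64800/7)*195062 = -3286291/7*195062 = -91575785006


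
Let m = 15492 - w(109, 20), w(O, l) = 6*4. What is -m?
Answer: -15468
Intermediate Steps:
w(O, l) = 24
m = 15468 (m = 15492 - 1*24 = 15492 - 24 = 15468)
-m = -1*15468 = -15468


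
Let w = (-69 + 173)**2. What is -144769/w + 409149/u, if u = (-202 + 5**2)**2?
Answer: -12234713/37650496 ≈ -0.32495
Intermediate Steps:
w = 10816 (w = 104**2 = 10816)
u = 31329 (u = (-202 + 25)**2 = (-177)**2 = 31329)
-144769/w + 409149/u = -144769/10816 + 409149/31329 = -144769*1/10816 + 409149*(1/31329) = -144769/10816 + 45461/3481 = -12234713/37650496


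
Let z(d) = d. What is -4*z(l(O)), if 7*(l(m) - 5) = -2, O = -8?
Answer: -132/7 ≈ -18.857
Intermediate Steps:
l(m) = 33/7 (l(m) = 5 + (⅐)*(-2) = 5 - 2/7 = 33/7)
-4*z(l(O)) = -4*33/7 = -132/7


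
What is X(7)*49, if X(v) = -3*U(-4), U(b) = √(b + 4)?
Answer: 0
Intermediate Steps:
U(b) = √(4 + b)
X(v) = 0 (X(v) = -3*√(4 - 4) = -3*√0 = -3*0 = 0)
X(7)*49 = 0*49 = 0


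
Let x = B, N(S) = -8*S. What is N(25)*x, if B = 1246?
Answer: -249200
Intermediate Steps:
x = 1246
N(25)*x = -8*25*1246 = -200*1246 = -249200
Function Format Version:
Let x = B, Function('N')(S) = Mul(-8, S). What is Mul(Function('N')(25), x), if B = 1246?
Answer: -249200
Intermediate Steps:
x = 1246
Mul(Function('N')(25), x) = Mul(Mul(-8, 25), 1246) = Mul(-200, 1246) = -249200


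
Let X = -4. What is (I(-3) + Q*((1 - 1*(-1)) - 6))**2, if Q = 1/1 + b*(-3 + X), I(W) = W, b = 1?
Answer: 441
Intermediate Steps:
Q = -6 (Q = 1/1 + 1*(-3 - 4) = 1 + 1*(-7) = 1 - 7 = -6)
(I(-3) + Q*((1 - 1*(-1)) - 6))**2 = (-3 - 6*((1 - 1*(-1)) - 6))**2 = (-3 - 6*((1 + 1) - 6))**2 = (-3 - 6*(2 - 6))**2 = (-3 - 6*(-4))**2 = (-3 + 24)**2 = 21**2 = 441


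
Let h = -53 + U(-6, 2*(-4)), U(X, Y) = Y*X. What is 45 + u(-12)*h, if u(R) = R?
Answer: 105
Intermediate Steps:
U(X, Y) = X*Y
h = -5 (h = -53 - 12*(-4) = -53 - 6*(-8) = -53 + 48 = -5)
45 + u(-12)*h = 45 - 12*(-5) = 45 + 60 = 105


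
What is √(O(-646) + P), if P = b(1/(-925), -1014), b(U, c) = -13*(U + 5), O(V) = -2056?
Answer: 2*I*√18147686/185 ≈ 46.054*I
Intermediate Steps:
b(U, c) = -65 - 13*U (b(U, c) = -13*(5 + U) = -65 - 13*U)
P = -60112/925 (P = -65 - 13/(-925) = -65 - 13*(-1/925) = -65 + 13/925 = -60112/925 ≈ -64.986)
√(O(-646) + P) = √(-2056 - 60112/925) = √(-1961912/925) = 2*I*√18147686/185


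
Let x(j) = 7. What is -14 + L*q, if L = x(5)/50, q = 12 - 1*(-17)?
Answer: -497/50 ≈ -9.9400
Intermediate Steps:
q = 29 (q = 12 + 17 = 29)
L = 7/50 ≈ 0.14000
-14 + L*q = -14 + (7/50)*29 = -14 + 203/50 = -497/50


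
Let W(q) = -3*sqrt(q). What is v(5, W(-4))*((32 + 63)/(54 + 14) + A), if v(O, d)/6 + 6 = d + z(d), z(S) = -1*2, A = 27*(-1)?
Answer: 20892/17 + 15669*I/17 ≈ 1228.9 + 921.71*I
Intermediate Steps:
A = -27
z(S) = -2
v(O, d) = -48 + 6*d (v(O, d) = -36 + 6*(d - 2) = -36 + 6*(-2 + d) = -36 + (-12 + 6*d) = -48 + 6*d)
v(5, W(-4))*((32 + 63)/(54 + 14) + A) = (-48 + 6*(-6*I))*((32 + 63)/(54 + 14) - 27) = (-48 + 6*(-6*I))*(95/68 - 27) = (-48 + 6*(-6*I))*(95*(1/68) - 27) = (-48 - 36*I)*(95/68 - 27) = (-48 - 36*I)*(-1741/68) = 20892/17 + 15669*I/17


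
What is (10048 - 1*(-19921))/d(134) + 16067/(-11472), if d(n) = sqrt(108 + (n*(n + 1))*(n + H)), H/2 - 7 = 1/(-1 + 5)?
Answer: -16067/11472 + 29969*sqrt(298497)/895491 ≈ 16.884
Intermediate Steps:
H = 29/2 (H = 14 + 2/(-1 + 5) = 14 + 2/4 = 14 + 2*(1/4) = 14 + 1/2 = 29/2 ≈ 14.500)
d(n) = sqrt(108 + n*(1 + n)*(29/2 + n)) (d(n) = sqrt(108 + (n*(n + 1))*(n + 29/2)) = sqrt(108 + (n*(1 + n))*(29/2 + n)) = sqrt(108 + n*(1 + n)*(29/2 + n)))
(10048 - 1*(-19921))/d(134) + 16067/(-11472) = (10048 - 1*(-19921))/((sqrt(432 + 4*134**3 + 58*134 + 62*134**2)/2)) + 16067/(-11472) = (10048 + 19921)/((sqrt(432 + 4*2406104 + 7772 + 62*17956)/2)) + 16067*(-1/11472) = 29969/((sqrt(432 + 9624416 + 7772 + 1113272)/2)) - 16067/11472 = 29969/((sqrt(10745892)/2)) - 16067/11472 = 29969/(((6*sqrt(298497))/2)) - 16067/11472 = 29969/((3*sqrt(298497))) - 16067/11472 = 29969*(sqrt(298497)/895491) - 16067/11472 = 29969*sqrt(298497)/895491 - 16067/11472 = -16067/11472 + 29969*sqrt(298497)/895491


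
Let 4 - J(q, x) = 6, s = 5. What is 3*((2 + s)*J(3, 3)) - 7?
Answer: -49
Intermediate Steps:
J(q, x) = -2 (J(q, x) = 4 - 1*6 = 4 - 6 = -2)
3*((2 + s)*J(3, 3)) - 7 = 3*((2 + 5)*(-2)) - 7 = 3*(7*(-2)) - 7 = 3*(-14) - 7 = -42 - 7 = -49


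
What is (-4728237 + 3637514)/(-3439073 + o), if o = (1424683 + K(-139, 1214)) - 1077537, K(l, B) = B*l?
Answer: 1090723/3260673 ≈ 0.33451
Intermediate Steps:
o = 178400 (o = (1424683 + 1214*(-139)) - 1077537 = (1424683 - 168746) - 1077537 = 1255937 - 1077537 = 178400)
(-4728237 + 3637514)/(-3439073 + o) = (-4728237 + 3637514)/(-3439073 + 178400) = -1090723/(-3260673) = -1090723*(-1/3260673) = 1090723/3260673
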